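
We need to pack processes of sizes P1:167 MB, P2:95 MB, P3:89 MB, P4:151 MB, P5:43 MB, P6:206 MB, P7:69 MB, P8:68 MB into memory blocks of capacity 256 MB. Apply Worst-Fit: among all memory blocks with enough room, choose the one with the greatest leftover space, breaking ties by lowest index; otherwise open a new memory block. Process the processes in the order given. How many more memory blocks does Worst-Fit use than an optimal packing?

0

Worst-Fit: [167,69] [95,89,68] [151,43] [206] → 4 memory blocks.
Total size 888 MB; any packing needs at least ⌈888/256⌉ = 4 memory blocks.
So 4 is already optimal.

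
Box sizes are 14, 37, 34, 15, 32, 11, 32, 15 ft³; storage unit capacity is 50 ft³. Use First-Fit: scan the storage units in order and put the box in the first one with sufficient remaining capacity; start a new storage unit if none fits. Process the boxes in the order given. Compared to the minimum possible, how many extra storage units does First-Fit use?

First-Fit: [14,34] [37,11] [15,32] [32,15] → 4 storage units.
Total size 190 ft³; any packing needs at least ⌈190/50⌉ = 4 storage units.
So 4 is already optimal.

0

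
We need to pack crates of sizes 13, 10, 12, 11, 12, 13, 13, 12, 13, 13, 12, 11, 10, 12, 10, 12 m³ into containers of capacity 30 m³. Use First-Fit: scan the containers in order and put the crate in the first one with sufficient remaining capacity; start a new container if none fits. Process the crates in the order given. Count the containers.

8

Put 13 m³ in container 1; 17 m³ remain.
Put 10 m³ in container 1; 7 m³ remain.
Put 12 m³ in container 2; 18 m³ remain.
Put 11 m³ in container 2; 7 m³ remain.
Put 12 m³ in container 3; 18 m³ remain.
Put 13 m³ in container 3; 5 m³ remain.
Put 13 m³ in container 4; 17 m³ remain.
Put 12 m³ in container 4; 5 m³ remain.
Put 13 m³ in container 5; 17 m³ remain.
Put 13 m³ in container 5; 4 m³ remain.
Put 12 m³ in container 6; 18 m³ remain.
Put 11 m³ in container 6; 7 m³ remain.
Put 10 m³ in container 7; 20 m³ remain.
Put 12 m³ in container 7; 8 m³ remain.
Put 10 m³ in container 8; 20 m³ remain.
Put 12 m³ in container 8; 8 m³ remain.
Final containers: [13,10] [12,11] [12,13] [13,12] [13,13] [12,11] [10,12] [10,12].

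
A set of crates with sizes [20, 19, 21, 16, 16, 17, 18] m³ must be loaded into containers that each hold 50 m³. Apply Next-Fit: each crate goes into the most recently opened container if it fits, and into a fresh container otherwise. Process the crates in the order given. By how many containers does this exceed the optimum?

Next-Fit: [20,19] [21,16] [16,17] [18] → 4 containers.
Total size 127 m³; any packing needs at least ⌈127/50⌉ = 3 containers.
An optimal packing achieves that bound: [21,20] [19,18] [17,16,16] → 3 containers.
Excess: 4 − 3 = 1.

1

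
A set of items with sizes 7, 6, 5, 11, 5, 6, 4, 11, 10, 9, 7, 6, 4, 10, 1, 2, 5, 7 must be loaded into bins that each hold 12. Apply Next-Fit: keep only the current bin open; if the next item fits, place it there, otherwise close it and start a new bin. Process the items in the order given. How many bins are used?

13

Put 7 in bin 1; 5 remain.
Put 6 in bin 2; 6 remain.
Put 5 in bin 2; 1 remain.
Put 11 in bin 3; 1 remain.
Put 5 in bin 4; 7 remain.
Put 6 in bin 4; 1 remain.
Put 4 in bin 5; 8 remain.
Put 11 in bin 6; 1 remain.
Put 10 in bin 7; 2 remain.
Put 9 in bin 8; 3 remain.
Put 7 in bin 9; 5 remain.
Put 6 in bin 10; 6 remain.
Put 4 in bin 10; 2 remain.
Put 10 in bin 11; 2 remain.
Put 1 in bin 11; 1 remain.
Put 2 in bin 12; 10 remain.
Put 5 in bin 12; 5 remain.
Put 7 in bin 13; 5 remain.
Final bins: [7] [6,5] [11] [5,6] [4] [11] [10] [9] [7] [6,4] [10,1] [2,5] [7].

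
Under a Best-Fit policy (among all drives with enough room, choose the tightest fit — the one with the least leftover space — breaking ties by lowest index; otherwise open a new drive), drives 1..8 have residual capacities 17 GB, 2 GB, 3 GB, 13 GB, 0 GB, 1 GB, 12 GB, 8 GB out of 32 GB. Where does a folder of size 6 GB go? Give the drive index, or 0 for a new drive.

8

Drives with room: drive 1 (17 GB), drive 4 (13 GB), drive 7 (12 GB), drive 8 (8 GB).
Tightest fit is drive 8 with 8 GB free.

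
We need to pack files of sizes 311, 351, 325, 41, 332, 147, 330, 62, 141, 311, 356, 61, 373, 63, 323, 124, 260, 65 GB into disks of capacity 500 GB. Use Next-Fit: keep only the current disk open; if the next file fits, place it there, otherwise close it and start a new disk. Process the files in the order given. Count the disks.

311 GB → disk 1 (remaining 189 GB)
351 GB → disk 2 (remaining 149 GB)
325 GB → disk 3 (remaining 175 GB)
41 GB → disk 3 (remaining 134 GB)
332 GB → disk 4 (remaining 168 GB)
147 GB → disk 4 (remaining 21 GB)
330 GB → disk 5 (remaining 170 GB)
62 GB → disk 5 (remaining 108 GB)
141 GB → disk 6 (remaining 359 GB)
311 GB → disk 6 (remaining 48 GB)
356 GB → disk 7 (remaining 144 GB)
61 GB → disk 7 (remaining 83 GB)
373 GB → disk 8 (remaining 127 GB)
63 GB → disk 8 (remaining 64 GB)
323 GB → disk 9 (remaining 177 GB)
124 GB → disk 9 (remaining 53 GB)
260 GB → disk 10 (remaining 240 GB)
65 GB → disk 10 (remaining 175 GB)
Final disks: [311] [351] [325,41] [332,147] [330,62] [141,311] [356,61] [373,63] [323,124] [260,65].

10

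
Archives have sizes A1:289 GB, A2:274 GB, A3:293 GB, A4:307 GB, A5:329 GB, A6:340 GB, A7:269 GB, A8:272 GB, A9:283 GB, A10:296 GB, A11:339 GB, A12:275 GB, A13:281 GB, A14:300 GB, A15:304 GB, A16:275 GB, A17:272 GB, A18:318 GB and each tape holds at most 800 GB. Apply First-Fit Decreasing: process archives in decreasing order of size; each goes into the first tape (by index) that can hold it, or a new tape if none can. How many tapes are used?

Sorted descending: 340, 339, 329, 318, 307, 304, 300, 296, 293, 289, 283, 281, 275, 275, 274, 272, 272, 269.
Put 340 GB in tape 1; 460 GB remain.
Put 339 GB in tape 1; 121 GB remain.
Put 329 GB in tape 2; 471 GB remain.
Put 318 GB in tape 2; 153 GB remain.
Put 307 GB in tape 3; 493 GB remain.
Put 304 GB in tape 3; 189 GB remain.
Put 300 GB in tape 4; 500 GB remain.
Put 296 GB in tape 4; 204 GB remain.
Put 293 GB in tape 5; 507 GB remain.
Put 289 GB in tape 5; 218 GB remain.
Put 283 GB in tape 6; 517 GB remain.
Put 281 GB in tape 6; 236 GB remain.
Put 275 GB in tape 7; 525 GB remain.
Put 275 GB in tape 7; 250 GB remain.
Put 274 GB in tape 8; 526 GB remain.
Put 272 GB in tape 8; 254 GB remain.
Put 272 GB in tape 9; 528 GB remain.
Put 269 GB in tape 9; 259 GB remain.

9 tapes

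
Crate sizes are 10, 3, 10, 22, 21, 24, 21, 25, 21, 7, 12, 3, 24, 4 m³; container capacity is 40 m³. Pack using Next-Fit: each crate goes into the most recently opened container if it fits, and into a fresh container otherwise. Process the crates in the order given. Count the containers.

10 m³ → container 1 (remaining 30 m³)
3 m³ → container 1 (remaining 27 m³)
10 m³ → container 1 (remaining 17 m³)
22 m³ → container 2 (remaining 18 m³)
21 m³ → container 3 (remaining 19 m³)
24 m³ → container 4 (remaining 16 m³)
21 m³ → container 5 (remaining 19 m³)
25 m³ → container 6 (remaining 15 m³)
21 m³ → container 7 (remaining 19 m³)
7 m³ → container 7 (remaining 12 m³)
12 m³ → container 7 (remaining 0 m³)
3 m³ → container 8 (remaining 37 m³)
24 m³ → container 8 (remaining 13 m³)
4 m³ → container 8 (remaining 9 m³)

8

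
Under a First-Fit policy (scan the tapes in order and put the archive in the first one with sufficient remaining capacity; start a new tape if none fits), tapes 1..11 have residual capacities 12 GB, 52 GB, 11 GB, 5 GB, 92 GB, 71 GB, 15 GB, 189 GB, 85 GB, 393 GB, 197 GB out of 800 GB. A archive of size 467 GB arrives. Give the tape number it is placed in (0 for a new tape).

0

No tape has ≥ 467 GB free, so a new tape is opened.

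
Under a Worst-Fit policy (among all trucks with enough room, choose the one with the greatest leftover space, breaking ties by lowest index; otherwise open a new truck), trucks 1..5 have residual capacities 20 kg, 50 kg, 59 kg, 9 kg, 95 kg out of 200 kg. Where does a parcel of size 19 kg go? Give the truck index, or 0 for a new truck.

5

Trucks with room: truck 1 (20 kg), truck 2 (50 kg), truck 3 (59 kg), truck 5 (95 kg).
Most room is truck 5 with 95 kg free.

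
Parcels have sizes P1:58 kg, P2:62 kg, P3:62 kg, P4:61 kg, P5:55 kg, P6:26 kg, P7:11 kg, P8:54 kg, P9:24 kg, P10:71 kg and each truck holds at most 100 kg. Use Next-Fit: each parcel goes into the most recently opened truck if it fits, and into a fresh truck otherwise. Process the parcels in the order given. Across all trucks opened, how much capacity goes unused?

Put P1 (58 kg) in truck 1; 42 kg remain.
Put P2 (62 kg) in truck 2; 38 kg remain.
Put P3 (62 kg) in truck 3; 38 kg remain.
Put P4 (61 kg) in truck 4; 39 kg remain.
Put P5 (55 kg) in truck 5; 45 kg remain.
Put P6 (26 kg) in truck 5; 19 kg remain.
Put P7 (11 kg) in truck 5; 8 kg remain.
Put P8 (54 kg) in truck 6; 46 kg remain.
Put P9 (24 kg) in truck 6; 22 kg remain.
Put P10 (71 kg) in truck 7; 29 kg remain.
7 trucks × 100 kg = 700 kg; used 484 kg; unused 216 kg.

216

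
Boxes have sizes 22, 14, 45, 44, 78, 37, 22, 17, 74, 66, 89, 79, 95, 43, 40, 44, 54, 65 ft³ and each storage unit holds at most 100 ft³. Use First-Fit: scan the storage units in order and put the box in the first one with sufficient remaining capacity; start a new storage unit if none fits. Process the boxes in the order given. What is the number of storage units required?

Put 22 ft³ in storage unit 1; 78 ft³ remain.
Put 14 ft³ in storage unit 1; 64 ft³ remain.
Put 45 ft³ in storage unit 1; 19 ft³ remain.
Put 44 ft³ in storage unit 2; 56 ft³ remain.
Put 78 ft³ in storage unit 3; 22 ft³ remain.
Put 37 ft³ in storage unit 2; 19 ft³ remain.
Put 22 ft³ in storage unit 3; 0 ft³ remain.
Put 17 ft³ in storage unit 1; 2 ft³ remain.
Put 74 ft³ in storage unit 4; 26 ft³ remain.
Put 66 ft³ in storage unit 5; 34 ft³ remain.
Put 89 ft³ in storage unit 6; 11 ft³ remain.
Put 79 ft³ in storage unit 7; 21 ft³ remain.
Put 95 ft³ in storage unit 8; 5 ft³ remain.
Put 43 ft³ in storage unit 9; 57 ft³ remain.
Put 40 ft³ in storage unit 9; 17 ft³ remain.
Put 44 ft³ in storage unit 10; 56 ft³ remain.
Put 54 ft³ in storage unit 10; 2 ft³ remain.
Put 65 ft³ in storage unit 11; 35 ft³ remain.

11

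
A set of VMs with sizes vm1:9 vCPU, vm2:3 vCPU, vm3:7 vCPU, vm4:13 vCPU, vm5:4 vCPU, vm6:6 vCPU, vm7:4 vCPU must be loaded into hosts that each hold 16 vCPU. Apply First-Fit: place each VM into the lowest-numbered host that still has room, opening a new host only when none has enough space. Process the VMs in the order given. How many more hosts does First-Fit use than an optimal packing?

First-Fit: [9,3,4] [7,6] [13] [4] → 4 hosts.
Total size 46 vCPU; any packing needs at least ⌈46/16⌉ = 3 hosts.
An optimal packing achieves that bound: [13,3] [9,7] [6,4,4] → 3 hosts.
Excess: 4 − 3 = 1.

1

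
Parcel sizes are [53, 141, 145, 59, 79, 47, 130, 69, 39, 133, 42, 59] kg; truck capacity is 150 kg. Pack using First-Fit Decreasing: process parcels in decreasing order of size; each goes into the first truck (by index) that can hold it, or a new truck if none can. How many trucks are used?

8 trucks

Sorted descending: 145, 141, 133, 130, 79, 69, 59, 59, 53, 47, 42, 39.
Put 145 kg in truck 1; 5 kg remain.
Put 141 kg in truck 2; 9 kg remain.
Put 133 kg in truck 3; 17 kg remain.
Put 130 kg in truck 4; 20 kg remain.
Put 79 kg in truck 5; 71 kg remain.
Put 69 kg in truck 5; 2 kg remain.
Put 59 kg in truck 6; 91 kg remain.
Put 59 kg in truck 6; 32 kg remain.
Put 53 kg in truck 7; 97 kg remain.
Put 47 kg in truck 7; 50 kg remain.
Put 42 kg in truck 7; 8 kg remain.
Put 39 kg in truck 8; 111 kg remain.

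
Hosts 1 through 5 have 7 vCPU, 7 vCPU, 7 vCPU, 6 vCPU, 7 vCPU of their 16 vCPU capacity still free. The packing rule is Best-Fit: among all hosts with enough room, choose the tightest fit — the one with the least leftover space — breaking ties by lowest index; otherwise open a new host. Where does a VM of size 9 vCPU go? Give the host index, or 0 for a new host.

No host has ≥ 9 vCPU free, so a new host is opened.

0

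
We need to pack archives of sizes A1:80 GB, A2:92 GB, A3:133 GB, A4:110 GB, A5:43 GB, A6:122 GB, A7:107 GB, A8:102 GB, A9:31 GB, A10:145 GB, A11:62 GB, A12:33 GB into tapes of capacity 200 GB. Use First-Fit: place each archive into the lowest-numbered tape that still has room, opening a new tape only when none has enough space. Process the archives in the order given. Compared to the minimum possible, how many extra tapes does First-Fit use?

First-Fit: [80,92] [133,43] [110,31,33] [122,62] [107] [102] [145] → 7 tapes.
Total size 1060 GB; any packing needs at least ⌈1060/200⌉ = 6 tapes.
An optimal packing achieves that bound: [145,43] [133,62] [122,33,31] [110,80] [107,92] [102] → 6 tapes.
Excess: 7 − 6 = 1.

1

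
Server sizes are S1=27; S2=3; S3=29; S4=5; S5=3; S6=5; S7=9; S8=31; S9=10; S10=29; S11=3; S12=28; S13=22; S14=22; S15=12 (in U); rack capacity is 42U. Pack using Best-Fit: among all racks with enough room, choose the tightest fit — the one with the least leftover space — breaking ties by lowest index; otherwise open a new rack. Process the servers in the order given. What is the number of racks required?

Put S1 (27U) in rack 1; 15U remain.
Put S2 (3U) in rack 1; 12U remain.
Put S3 (29U) in rack 2; 13U remain.
Put S4 (5U) in rack 1; 7U remain.
Put S5 (3U) in rack 1; 4U remain.
Put S6 (5U) in rack 2; 8U remain.
Put S7 (9U) in rack 3; 33U remain.
Put S8 (31U) in rack 3; 2U remain.
Put S9 (10U) in rack 4; 32U remain.
Put S10 (29U) in rack 4; 3U remain.
Put S11 (3U) in rack 4; 0U remain.
Put S12 (28U) in rack 5; 14U remain.
Put S13 (22U) in rack 6; 20U remain.
Put S14 (22U) in rack 7; 20U remain.
Put S15 (12U) in rack 5; 2U remain.

7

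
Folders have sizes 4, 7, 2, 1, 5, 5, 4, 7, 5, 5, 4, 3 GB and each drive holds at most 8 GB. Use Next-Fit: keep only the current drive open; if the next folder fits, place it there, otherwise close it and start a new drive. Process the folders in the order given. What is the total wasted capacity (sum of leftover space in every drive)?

20

4 GB → drive 1 (remaining 4 GB)
7 GB → drive 2 (remaining 1 GB)
2 GB → drive 3 (remaining 6 GB)
1 GB → drive 3 (remaining 5 GB)
5 GB → drive 3 (remaining 0 GB)
5 GB → drive 4 (remaining 3 GB)
4 GB → drive 5 (remaining 4 GB)
7 GB → drive 6 (remaining 1 GB)
5 GB → drive 7 (remaining 3 GB)
5 GB → drive 8 (remaining 3 GB)
4 GB → drive 9 (remaining 4 GB)
3 GB → drive 9 (remaining 1 GB)
9 drives × 8 GB = 72 GB; used 52 GB; unused 20 GB.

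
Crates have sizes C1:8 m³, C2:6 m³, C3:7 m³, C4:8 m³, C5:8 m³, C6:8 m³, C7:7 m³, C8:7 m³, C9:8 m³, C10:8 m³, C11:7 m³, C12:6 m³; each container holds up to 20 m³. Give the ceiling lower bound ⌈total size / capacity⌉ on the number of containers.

Total size = 8 + 6 + 7 + 8 + 8 + 8 + 7 + 7 + 8 + 8 + 7 + 6 = 88 m³.
⌈88 / 20⌉ = 5.

5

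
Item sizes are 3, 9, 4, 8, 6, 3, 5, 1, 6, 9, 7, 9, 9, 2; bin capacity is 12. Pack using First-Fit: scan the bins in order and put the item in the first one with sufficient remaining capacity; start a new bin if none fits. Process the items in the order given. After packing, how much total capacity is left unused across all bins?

15

3 → bin 1 (remaining 9)
9 → bin 1 (remaining 0)
4 → bin 2 (remaining 8)
8 → bin 2 (remaining 0)
6 → bin 3 (remaining 6)
3 → bin 3 (remaining 3)
5 → bin 4 (remaining 7)
1 → bin 3 (remaining 2)
6 → bin 4 (remaining 1)
9 → bin 5 (remaining 3)
7 → bin 6 (remaining 5)
9 → bin 7 (remaining 3)
9 → bin 8 (remaining 3)
2 → bin 3 (remaining 0)
8 bins × 12 = 96; used 81; unused 15.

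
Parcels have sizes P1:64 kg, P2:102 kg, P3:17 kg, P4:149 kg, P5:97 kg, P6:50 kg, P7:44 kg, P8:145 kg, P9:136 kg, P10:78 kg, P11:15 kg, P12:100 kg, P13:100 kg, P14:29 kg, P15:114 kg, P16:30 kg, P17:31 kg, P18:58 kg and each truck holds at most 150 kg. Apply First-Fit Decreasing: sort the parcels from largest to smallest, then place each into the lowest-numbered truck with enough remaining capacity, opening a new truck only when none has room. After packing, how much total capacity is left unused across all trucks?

Sorted descending: 149, 145, 136, 114, 102, 100, 100, 97, 78, 64, 58, 50, 44, 31, 30, 29, 17, 15.
truck 1: place 149 kg, 1 kg left
truck 2: place 145 kg, 5 kg left
truck 3: place 136 kg, 14 kg left
truck 4: place 114 kg, 36 kg left
truck 5: place 102 kg, 48 kg left
truck 6: place 100 kg, 50 kg left
truck 7: place 100 kg, 50 kg left
truck 8: place 97 kg, 53 kg left
truck 9: place 78 kg, 72 kg left
truck 9: place 64 kg, 8 kg left
truck 10: place 58 kg, 92 kg left
truck 6: place 50 kg, 0 kg left
truck 5: place 44 kg, 4 kg left
truck 4: place 31 kg, 5 kg left
truck 7: place 30 kg, 20 kg left
truck 8: place 29 kg, 24 kg left
truck 7: place 17 kg, 3 kg left
truck 8: place 15 kg, 9 kg left
10 trucks × 150 kg = 1500 kg; used 1359 kg; unused 141 kg.

141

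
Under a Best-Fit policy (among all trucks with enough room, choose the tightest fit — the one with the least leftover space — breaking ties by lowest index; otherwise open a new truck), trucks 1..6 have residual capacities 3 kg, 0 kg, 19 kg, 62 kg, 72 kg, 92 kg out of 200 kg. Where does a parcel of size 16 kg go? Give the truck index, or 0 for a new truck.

Trucks with room: truck 3 (19 kg), truck 4 (62 kg), truck 5 (72 kg), truck 6 (92 kg).
Tightest fit is truck 3 with 19 kg free.

3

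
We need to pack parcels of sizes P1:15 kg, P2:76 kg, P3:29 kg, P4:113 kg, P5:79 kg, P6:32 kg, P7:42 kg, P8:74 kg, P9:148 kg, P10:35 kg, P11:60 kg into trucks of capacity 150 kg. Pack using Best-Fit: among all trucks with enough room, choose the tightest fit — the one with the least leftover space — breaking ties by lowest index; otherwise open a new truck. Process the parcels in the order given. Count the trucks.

6

truck 1: place P1 (15 kg), 135 kg left
truck 1: place P2 (76 kg), 59 kg left
truck 1: place P3 (29 kg), 30 kg left
truck 2: place P4 (113 kg), 37 kg left
truck 3: place P5 (79 kg), 71 kg left
truck 2: place P6 (32 kg), 5 kg left
truck 3: place P7 (42 kg), 29 kg left
truck 4: place P8 (74 kg), 76 kg left
truck 5: place P9 (148 kg), 2 kg left
truck 4: place P10 (35 kg), 41 kg left
truck 6: place P11 (60 kg), 90 kg left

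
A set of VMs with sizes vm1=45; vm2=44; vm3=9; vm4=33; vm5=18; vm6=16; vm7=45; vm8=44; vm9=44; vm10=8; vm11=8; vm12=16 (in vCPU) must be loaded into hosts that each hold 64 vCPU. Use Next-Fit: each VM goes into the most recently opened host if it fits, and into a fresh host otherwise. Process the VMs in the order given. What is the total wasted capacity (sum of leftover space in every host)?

host 1: place vm1 (45 vCPU), 19 vCPU left
host 2: place vm2 (44 vCPU), 20 vCPU left
host 2: place vm3 (9 vCPU), 11 vCPU left
host 3: place vm4 (33 vCPU), 31 vCPU left
host 3: place vm5 (18 vCPU), 13 vCPU left
host 4: place vm6 (16 vCPU), 48 vCPU left
host 4: place vm7 (45 vCPU), 3 vCPU left
host 5: place vm8 (44 vCPU), 20 vCPU left
host 6: place vm9 (44 vCPU), 20 vCPU left
host 6: place vm10 (8 vCPU), 12 vCPU left
host 6: place vm11 (8 vCPU), 4 vCPU left
host 7: place vm12 (16 vCPU), 48 vCPU left
7 hosts × 64 vCPU = 448 vCPU; used 330 vCPU; unused 118 vCPU.

118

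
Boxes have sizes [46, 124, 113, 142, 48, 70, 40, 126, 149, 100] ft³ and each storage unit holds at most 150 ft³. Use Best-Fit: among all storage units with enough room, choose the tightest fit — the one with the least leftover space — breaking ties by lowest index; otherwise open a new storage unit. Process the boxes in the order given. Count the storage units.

8

storage unit 1: place 46 ft³, 104 ft³ left
storage unit 2: place 124 ft³, 26 ft³ left
storage unit 3: place 113 ft³, 37 ft³ left
storage unit 4: place 142 ft³, 8 ft³ left
storage unit 1: place 48 ft³, 56 ft³ left
storage unit 5: place 70 ft³, 80 ft³ left
storage unit 1: place 40 ft³, 16 ft³ left
storage unit 6: place 126 ft³, 24 ft³ left
storage unit 7: place 149 ft³, 1 ft³ left
storage unit 8: place 100 ft³, 50 ft³ left
Final storage units: [46,48,40] [124] [113] [142] [70] [126] [149] [100].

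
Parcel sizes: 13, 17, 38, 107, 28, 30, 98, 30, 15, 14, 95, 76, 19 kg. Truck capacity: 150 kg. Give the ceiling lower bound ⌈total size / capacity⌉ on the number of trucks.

Total size = 13 + 17 + 38 + 107 + 28 + 30 + 98 + 30 + 15 + 14 + 95 + 76 + 19 = 580 kg.
⌈580 / 150⌉ = 4.

4 trucks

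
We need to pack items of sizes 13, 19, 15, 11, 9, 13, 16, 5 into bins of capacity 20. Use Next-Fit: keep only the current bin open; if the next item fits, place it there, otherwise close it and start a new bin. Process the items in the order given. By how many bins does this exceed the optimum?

1

Next-Fit: [13] [19] [15] [11,9] [13] [16] [5] → 7 bins.
Total size 101; any packing needs at least ⌈101/20⌉ = 6 bins.
An optimal packing achieves that bound: [19] [16] [15,5] [13] [13] [11,9] → 6 bins.
Excess: 7 − 6 = 1.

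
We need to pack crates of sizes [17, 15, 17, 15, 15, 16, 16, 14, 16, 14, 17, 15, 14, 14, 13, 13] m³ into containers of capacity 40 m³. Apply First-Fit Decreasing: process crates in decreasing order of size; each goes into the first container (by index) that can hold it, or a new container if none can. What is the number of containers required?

8

Sorted descending: 17, 17, 17, 16, 16, 16, 15, 15, 15, 15, 14, 14, 14, 14, 13, 13.
17 m³ → container 1 (remaining 23 m³)
17 m³ → container 1 (remaining 6 m³)
17 m³ → container 2 (remaining 23 m³)
16 m³ → container 2 (remaining 7 m³)
16 m³ → container 3 (remaining 24 m³)
16 m³ → container 3 (remaining 8 m³)
15 m³ → container 4 (remaining 25 m³)
15 m³ → container 4 (remaining 10 m³)
15 m³ → container 5 (remaining 25 m³)
15 m³ → container 5 (remaining 10 m³)
14 m³ → container 6 (remaining 26 m³)
14 m³ → container 6 (remaining 12 m³)
14 m³ → container 7 (remaining 26 m³)
14 m³ → container 7 (remaining 12 m³)
13 m³ → container 8 (remaining 27 m³)
13 m³ → container 8 (remaining 14 m³)
Final containers: [17,17] [17,16] [16,16] [15,15] [15,15] [14,14] [14,14] [13,13].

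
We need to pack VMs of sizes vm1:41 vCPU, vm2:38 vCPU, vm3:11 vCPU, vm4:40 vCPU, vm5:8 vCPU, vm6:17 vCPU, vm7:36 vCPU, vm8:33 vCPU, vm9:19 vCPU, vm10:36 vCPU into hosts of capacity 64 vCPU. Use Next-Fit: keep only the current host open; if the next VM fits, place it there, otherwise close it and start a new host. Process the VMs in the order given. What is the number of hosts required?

host 1: place vm1 (41 vCPU), 23 vCPU left
host 2: place vm2 (38 vCPU), 26 vCPU left
host 2: place vm3 (11 vCPU), 15 vCPU left
host 3: place vm4 (40 vCPU), 24 vCPU left
host 3: place vm5 (8 vCPU), 16 vCPU left
host 4: place vm6 (17 vCPU), 47 vCPU left
host 4: place vm7 (36 vCPU), 11 vCPU left
host 5: place vm8 (33 vCPU), 31 vCPU left
host 5: place vm9 (19 vCPU), 12 vCPU left
host 6: place vm10 (36 vCPU), 28 vCPU left
Final hosts: [41] [38,11] [40,8] [17,36] [33,19] [36].

6 hosts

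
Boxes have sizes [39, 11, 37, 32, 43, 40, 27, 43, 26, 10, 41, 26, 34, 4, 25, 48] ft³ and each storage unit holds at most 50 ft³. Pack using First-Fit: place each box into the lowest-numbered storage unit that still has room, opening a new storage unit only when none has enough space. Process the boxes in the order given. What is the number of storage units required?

39 ft³ → storage unit 1 (remaining 11 ft³)
11 ft³ → storage unit 1 (remaining 0 ft³)
37 ft³ → storage unit 2 (remaining 13 ft³)
32 ft³ → storage unit 3 (remaining 18 ft³)
43 ft³ → storage unit 4 (remaining 7 ft³)
40 ft³ → storage unit 5 (remaining 10 ft³)
27 ft³ → storage unit 6 (remaining 23 ft³)
43 ft³ → storage unit 7 (remaining 7 ft³)
26 ft³ → storage unit 8 (remaining 24 ft³)
10 ft³ → storage unit 2 (remaining 3 ft³)
41 ft³ → storage unit 9 (remaining 9 ft³)
26 ft³ → storage unit 10 (remaining 24 ft³)
34 ft³ → storage unit 11 (remaining 16 ft³)
4 ft³ → storage unit 3 (remaining 14 ft³)
25 ft³ → storage unit 12 (remaining 25 ft³)
48 ft³ → storage unit 13 (remaining 2 ft³)
Final storage units: [39,11] [37,10] [32,4] [43] [40] [27] [43] [26] [41] [26] [34] [25] [48].

13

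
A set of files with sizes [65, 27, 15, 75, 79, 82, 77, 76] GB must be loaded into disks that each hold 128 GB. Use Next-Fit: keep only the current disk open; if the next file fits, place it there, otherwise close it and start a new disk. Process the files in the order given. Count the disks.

6

65 GB → disk 1 (remaining 63 GB)
27 GB → disk 1 (remaining 36 GB)
15 GB → disk 1 (remaining 21 GB)
75 GB → disk 2 (remaining 53 GB)
79 GB → disk 3 (remaining 49 GB)
82 GB → disk 4 (remaining 46 GB)
77 GB → disk 5 (remaining 51 GB)
76 GB → disk 6 (remaining 52 GB)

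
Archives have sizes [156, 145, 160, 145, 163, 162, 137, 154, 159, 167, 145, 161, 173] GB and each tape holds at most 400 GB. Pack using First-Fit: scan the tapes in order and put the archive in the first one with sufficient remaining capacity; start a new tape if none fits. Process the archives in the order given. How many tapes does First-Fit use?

7

tape 1: place 156 GB, 244 GB left
tape 1: place 145 GB, 99 GB left
tape 2: place 160 GB, 240 GB left
tape 2: place 145 GB, 95 GB left
tape 3: place 163 GB, 237 GB left
tape 3: place 162 GB, 75 GB left
tape 4: place 137 GB, 263 GB left
tape 4: place 154 GB, 109 GB left
tape 5: place 159 GB, 241 GB left
tape 5: place 167 GB, 74 GB left
tape 6: place 145 GB, 255 GB left
tape 6: place 161 GB, 94 GB left
tape 7: place 173 GB, 227 GB left
Final tapes: [156,145] [160,145] [163,162] [137,154] [159,167] [145,161] [173].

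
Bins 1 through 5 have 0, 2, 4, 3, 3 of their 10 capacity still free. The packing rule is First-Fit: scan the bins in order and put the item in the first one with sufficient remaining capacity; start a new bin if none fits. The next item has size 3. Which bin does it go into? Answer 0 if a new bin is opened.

3

Bins with room: bin 3 (4), bin 4 (3), bin 5 (3).
The first with room is bin 3.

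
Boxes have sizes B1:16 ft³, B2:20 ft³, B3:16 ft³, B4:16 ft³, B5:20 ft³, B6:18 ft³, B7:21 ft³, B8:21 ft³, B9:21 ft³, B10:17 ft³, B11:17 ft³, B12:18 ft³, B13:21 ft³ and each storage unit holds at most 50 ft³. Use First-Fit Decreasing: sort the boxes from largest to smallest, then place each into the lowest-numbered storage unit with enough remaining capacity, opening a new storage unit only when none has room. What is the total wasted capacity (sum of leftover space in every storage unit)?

58

Sorted descending: 21, 21, 21, 21, 20, 20, 18, 18, 17, 17, 16, 16, 16.
Put 21 ft³ in storage unit 1; 29 ft³ remain.
Put 21 ft³ in storage unit 1; 8 ft³ remain.
Put 21 ft³ in storage unit 2; 29 ft³ remain.
Put 21 ft³ in storage unit 2; 8 ft³ remain.
Put 20 ft³ in storage unit 3; 30 ft³ remain.
Put 20 ft³ in storage unit 3; 10 ft³ remain.
Put 18 ft³ in storage unit 4; 32 ft³ remain.
Put 18 ft³ in storage unit 4; 14 ft³ remain.
Put 17 ft³ in storage unit 5; 33 ft³ remain.
Put 17 ft³ in storage unit 5; 16 ft³ remain.
Put 16 ft³ in storage unit 5; 0 ft³ remain.
Put 16 ft³ in storage unit 6; 34 ft³ remain.
Put 16 ft³ in storage unit 6; 18 ft³ remain.
6 storage units × 50 ft³ = 300 ft³; used 242 ft³; unused 58 ft³.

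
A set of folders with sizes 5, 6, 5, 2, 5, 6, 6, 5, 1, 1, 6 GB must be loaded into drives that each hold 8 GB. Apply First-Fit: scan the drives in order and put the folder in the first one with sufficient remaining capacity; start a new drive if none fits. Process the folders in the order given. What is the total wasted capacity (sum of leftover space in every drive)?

5 GB → drive 1 (remaining 3 GB)
6 GB → drive 2 (remaining 2 GB)
5 GB → drive 3 (remaining 3 GB)
2 GB → drive 1 (remaining 1 GB)
5 GB → drive 4 (remaining 3 GB)
6 GB → drive 5 (remaining 2 GB)
6 GB → drive 6 (remaining 2 GB)
5 GB → drive 7 (remaining 3 GB)
1 GB → drive 1 (remaining 0 GB)
1 GB → drive 2 (remaining 1 GB)
6 GB → drive 8 (remaining 2 GB)
8 drives × 8 GB = 64 GB; used 48 GB; unused 16 GB.

16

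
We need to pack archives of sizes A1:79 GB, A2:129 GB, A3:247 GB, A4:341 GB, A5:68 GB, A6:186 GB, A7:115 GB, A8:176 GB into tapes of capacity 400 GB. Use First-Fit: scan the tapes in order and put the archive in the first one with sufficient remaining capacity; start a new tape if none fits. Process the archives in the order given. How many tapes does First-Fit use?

Put A1 (79 GB) in tape 1; 321 GB remain.
Put A2 (129 GB) in tape 1; 192 GB remain.
Put A3 (247 GB) in tape 2; 153 GB remain.
Put A4 (341 GB) in tape 3; 59 GB remain.
Put A5 (68 GB) in tape 1; 124 GB remain.
Put A6 (186 GB) in tape 4; 214 GB remain.
Put A7 (115 GB) in tape 1; 9 GB remain.
Put A8 (176 GB) in tape 4; 38 GB remain.
Final tapes: [79,129,68,115] [247] [341] [186,176].

4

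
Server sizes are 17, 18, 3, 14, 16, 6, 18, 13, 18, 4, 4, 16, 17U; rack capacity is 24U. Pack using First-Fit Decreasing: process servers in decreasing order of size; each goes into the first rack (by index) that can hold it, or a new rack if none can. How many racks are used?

Sorted descending: 18, 18, 18, 17, 17, 16, 16, 14, 13, 6, 4, 4, 3.
rack 1: place 18U, 6U left
rack 2: place 18U, 6U left
rack 3: place 18U, 6U left
rack 4: place 17U, 7U left
rack 5: place 17U, 7U left
rack 6: place 16U, 8U left
rack 7: place 16U, 8U left
rack 8: place 14U, 10U left
rack 9: place 13U, 11U left
rack 1: place 6U, 0U left
rack 2: place 4U, 2U left
rack 3: place 4U, 2U left
rack 4: place 3U, 4U left
Final racks: [18,6] [18,4] [18,4] [17,3] [17] [16] [16] [14] [13].

9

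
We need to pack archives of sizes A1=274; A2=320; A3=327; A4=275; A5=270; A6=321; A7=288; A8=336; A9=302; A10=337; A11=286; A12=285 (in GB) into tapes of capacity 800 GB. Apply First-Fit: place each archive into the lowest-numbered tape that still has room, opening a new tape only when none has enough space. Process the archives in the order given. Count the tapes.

A1 (274 GB) → tape 1 (remaining 526 GB)
A2 (320 GB) → tape 1 (remaining 206 GB)
A3 (327 GB) → tape 2 (remaining 473 GB)
A4 (275 GB) → tape 2 (remaining 198 GB)
A5 (270 GB) → tape 3 (remaining 530 GB)
A6 (321 GB) → tape 3 (remaining 209 GB)
A7 (288 GB) → tape 4 (remaining 512 GB)
A8 (336 GB) → tape 4 (remaining 176 GB)
A9 (302 GB) → tape 5 (remaining 498 GB)
A10 (337 GB) → tape 5 (remaining 161 GB)
A11 (286 GB) → tape 6 (remaining 514 GB)
A12 (285 GB) → tape 6 (remaining 229 GB)

6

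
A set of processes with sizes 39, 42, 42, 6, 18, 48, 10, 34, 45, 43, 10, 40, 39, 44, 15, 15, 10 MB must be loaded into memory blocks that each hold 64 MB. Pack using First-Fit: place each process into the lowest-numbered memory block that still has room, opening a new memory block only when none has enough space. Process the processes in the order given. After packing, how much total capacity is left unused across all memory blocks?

Put 39 MB in memory block 1; 25 MB remain.
Put 42 MB in memory block 2; 22 MB remain.
Put 42 MB in memory block 3; 22 MB remain.
Put 6 MB in memory block 1; 19 MB remain.
Put 18 MB in memory block 1; 1 MB remain.
Put 48 MB in memory block 4; 16 MB remain.
Put 10 MB in memory block 2; 12 MB remain.
Put 34 MB in memory block 5; 30 MB remain.
Put 45 MB in memory block 6; 19 MB remain.
Put 43 MB in memory block 7; 21 MB remain.
Put 10 MB in memory block 2; 2 MB remain.
Put 40 MB in memory block 8; 24 MB remain.
Put 39 MB in memory block 9; 25 MB remain.
Put 44 MB in memory block 10; 20 MB remain.
Put 15 MB in memory block 3; 7 MB remain.
Put 15 MB in memory block 4; 1 MB remain.
Put 10 MB in memory block 5; 20 MB remain.
10 memory blocks × 64 MB = 640 MB; used 500 MB; unused 140 MB.

140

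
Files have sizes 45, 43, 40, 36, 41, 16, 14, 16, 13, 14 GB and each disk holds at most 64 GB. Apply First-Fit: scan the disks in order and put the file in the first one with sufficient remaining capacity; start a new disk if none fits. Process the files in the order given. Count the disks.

5

disk 1: place 45 GB, 19 GB left
disk 2: place 43 GB, 21 GB left
disk 3: place 40 GB, 24 GB left
disk 4: place 36 GB, 28 GB left
disk 5: place 41 GB, 23 GB left
disk 1: place 16 GB, 3 GB left
disk 2: place 14 GB, 7 GB left
disk 3: place 16 GB, 8 GB left
disk 4: place 13 GB, 15 GB left
disk 4: place 14 GB, 1 GB left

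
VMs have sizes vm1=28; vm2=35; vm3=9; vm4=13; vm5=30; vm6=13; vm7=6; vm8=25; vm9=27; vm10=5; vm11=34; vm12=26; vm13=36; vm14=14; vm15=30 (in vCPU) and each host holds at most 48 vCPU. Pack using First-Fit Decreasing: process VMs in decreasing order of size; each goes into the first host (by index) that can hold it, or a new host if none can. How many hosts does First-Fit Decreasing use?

Sorted descending: 36, 35, 34, 30, 30, 28, 27, 26, 25, 14, 13, 13, 9, 6, 5.
36 vCPU → host 1 (remaining 12 vCPU)
35 vCPU → host 2 (remaining 13 vCPU)
34 vCPU → host 3 (remaining 14 vCPU)
30 vCPU → host 4 (remaining 18 vCPU)
30 vCPU → host 5 (remaining 18 vCPU)
28 vCPU → host 6 (remaining 20 vCPU)
27 vCPU → host 7 (remaining 21 vCPU)
26 vCPU → host 8 (remaining 22 vCPU)
25 vCPU → host 9 (remaining 23 vCPU)
14 vCPU → host 3 (remaining 0 vCPU)
13 vCPU → host 2 (remaining 0 vCPU)
13 vCPU → host 4 (remaining 5 vCPU)
9 vCPU → host 1 (remaining 3 vCPU)
6 vCPU → host 5 (remaining 12 vCPU)
5 vCPU → host 4 (remaining 0 vCPU)

9 hosts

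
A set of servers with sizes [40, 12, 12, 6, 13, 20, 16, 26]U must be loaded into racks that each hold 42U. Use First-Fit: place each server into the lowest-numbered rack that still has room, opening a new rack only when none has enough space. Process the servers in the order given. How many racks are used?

rack 1: place 40U, 2U left
rack 2: place 12U, 30U left
rack 2: place 12U, 18U left
rack 2: place 6U, 12U left
rack 3: place 13U, 29U left
rack 3: place 20U, 9U left
rack 4: place 16U, 26U left
rack 4: place 26U, 0U left
Final racks: [40] [12,12,6] [13,20] [16,26].

4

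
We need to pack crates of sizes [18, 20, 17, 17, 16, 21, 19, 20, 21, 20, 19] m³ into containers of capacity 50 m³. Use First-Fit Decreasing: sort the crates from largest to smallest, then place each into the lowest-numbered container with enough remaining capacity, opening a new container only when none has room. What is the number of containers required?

Sorted descending: 21, 21, 20, 20, 20, 19, 19, 18, 17, 17, 16.
Put 21 m³ in container 1; 29 m³ remain.
Put 21 m³ in container 1; 8 m³ remain.
Put 20 m³ in container 2; 30 m³ remain.
Put 20 m³ in container 2; 10 m³ remain.
Put 20 m³ in container 3; 30 m³ remain.
Put 19 m³ in container 3; 11 m³ remain.
Put 19 m³ in container 4; 31 m³ remain.
Put 18 m³ in container 4; 13 m³ remain.
Put 17 m³ in container 5; 33 m³ remain.
Put 17 m³ in container 5; 16 m³ remain.
Put 16 m³ in container 5; 0 m³ remain.

5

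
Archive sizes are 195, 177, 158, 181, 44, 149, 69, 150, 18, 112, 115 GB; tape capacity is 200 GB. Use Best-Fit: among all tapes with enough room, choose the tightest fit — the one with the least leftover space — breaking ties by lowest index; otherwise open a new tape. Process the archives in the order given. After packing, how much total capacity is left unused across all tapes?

232

tape 1: place 195 GB, 5 GB left
tape 2: place 177 GB, 23 GB left
tape 3: place 158 GB, 42 GB left
tape 4: place 181 GB, 19 GB left
tape 5: place 44 GB, 156 GB left
tape 5: place 149 GB, 7 GB left
tape 6: place 69 GB, 131 GB left
tape 7: place 150 GB, 50 GB left
tape 4: place 18 GB, 1 GB left
tape 6: place 112 GB, 19 GB left
tape 8: place 115 GB, 85 GB left
8 tapes × 200 GB = 1600 GB; used 1368 GB; unused 232 GB.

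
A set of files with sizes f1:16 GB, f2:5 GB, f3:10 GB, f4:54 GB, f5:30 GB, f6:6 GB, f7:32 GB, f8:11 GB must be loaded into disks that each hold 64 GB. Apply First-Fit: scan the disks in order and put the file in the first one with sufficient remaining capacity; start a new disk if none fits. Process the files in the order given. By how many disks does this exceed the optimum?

First-Fit: [16,5,10,30] [54,6] [32,11] → 3 disks.
Total size 164 GB; any packing needs at least ⌈164/64⌉ = 3 disks.
So 3 is already optimal.

0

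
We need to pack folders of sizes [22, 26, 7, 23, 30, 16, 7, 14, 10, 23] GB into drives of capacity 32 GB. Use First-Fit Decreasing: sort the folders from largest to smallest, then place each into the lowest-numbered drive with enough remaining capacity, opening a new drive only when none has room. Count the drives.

Sorted descending: 30, 26, 23, 23, 22, 16, 14, 10, 7, 7.
30 GB → drive 1 (remaining 2 GB)
26 GB → drive 2 (remaining 6 GB)
23 GB → drive 3 (remaining 9 GB)
23 GB → drive 4 (remaining 9 GB)
22 GB → drive 5 (remaining 10 GB)
16 GB → drive 6 (remaining 16 GB)
14 GB → drive 6 (remaining 2 GB)
10 GB → drive 5 (remaining 0 GB)
7 GB → drive 3 (remaining 2 GB)
7 GB → drive 4 (remaining 2 GB)

6 drives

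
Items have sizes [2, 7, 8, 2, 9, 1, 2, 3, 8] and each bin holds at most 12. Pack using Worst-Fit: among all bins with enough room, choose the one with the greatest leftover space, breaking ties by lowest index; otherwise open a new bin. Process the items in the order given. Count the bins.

4

Put 2 in bin 1; 10 remain.
Put 7 in bin 1; 3 remain.
Put 8 in bin 2; 4 remain.
Put 2 in bin 2; 2 remain.
Put 9 in bin 3; 3 remain.
Put 1 in bin 1; 2 remain.
Put 2 in bin 3; 1 remain.
Put 3 in bin 4; 9 remain.
Put 8 in bin 4; 1 remain.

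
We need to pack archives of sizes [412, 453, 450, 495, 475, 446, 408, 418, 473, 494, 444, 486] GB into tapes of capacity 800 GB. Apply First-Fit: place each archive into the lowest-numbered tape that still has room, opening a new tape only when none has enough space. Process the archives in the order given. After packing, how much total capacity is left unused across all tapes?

4146

412 GB → tape 1 (remaining 388 GB)
453 GB → tape 2 (remaining 347 GB)
450 GB → tape 3 (remaining 350 GB)
495 GB → tape 4 (remaining 305 GB)
475 GB → tape 5 (remaining 325 GB)
446 GB → tape 6 (remaining 354 GB)
408 GB → tape 7 (remaining 392 GB)
418 GB → tape 8 (remaining 382 GB)
473 GB → tape 9 (remaining 327 GB)
494 GB → tape 10 (remaining 306 GB)
444 GB → tape 11 (remaining 356 GB)
486 GB → tape 12 (remaining 314 GB)
12 tapes × 800 GB = 9600 GB; used 5454 GB; unused 4146 GB.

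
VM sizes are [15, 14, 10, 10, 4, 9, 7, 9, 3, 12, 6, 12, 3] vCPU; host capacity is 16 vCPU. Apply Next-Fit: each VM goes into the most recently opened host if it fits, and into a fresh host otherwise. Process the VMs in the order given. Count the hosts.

9

Put 15 vCPU in host 1; 1 vCPU remain.
Put 14 vCPU in host 2; 2 vCPU remain.
Put 10 vCPU in host 3; 6 vCPU remain.
Put 10 vCPU in host 4; 6 vCPU remain.
Put 4 vCPU in host 4; 2 vCPU remain.
Put 9 vCPU in host 5; 7 vCPU remain.
Put 7 vCPU in host 5; 0 vCPU remain.
Put 9 vCPU in host 6; 7 vCPU remain.
Put 3 vCPU in host 6; 4 vCPU remain.
Put 12 vCPU in host 7; 4 vCPU remain.
Put 6 vCPU in host 8; 10 vCPU remain.
Put 12 vCPU in host 9; 4 vCPU remain.
Put 3 vCPU in host 9; 1 vCPU remain.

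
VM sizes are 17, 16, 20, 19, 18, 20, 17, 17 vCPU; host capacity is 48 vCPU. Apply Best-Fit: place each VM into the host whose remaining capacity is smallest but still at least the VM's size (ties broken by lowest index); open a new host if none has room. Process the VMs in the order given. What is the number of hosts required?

host 1: place 17 vCPU, 31 vCPU left
host 1: place 16 vCPU, 15 vCPU left
host 2: place 20 vCPU, 28 vCPU left
host 2: place 19 vCPU, 9 vCPU left
host 3: place 18 vCPU, 30 vCPU left
host 3: place 20 vCPU, 10 vCPU left
host 4: place 17 vCPU, 31 vCPU left
host 4: place 17 vCPU, 14 vCPU left
Final hosts: [17,16] [20,19] [18,20] [17,17].

4 hosts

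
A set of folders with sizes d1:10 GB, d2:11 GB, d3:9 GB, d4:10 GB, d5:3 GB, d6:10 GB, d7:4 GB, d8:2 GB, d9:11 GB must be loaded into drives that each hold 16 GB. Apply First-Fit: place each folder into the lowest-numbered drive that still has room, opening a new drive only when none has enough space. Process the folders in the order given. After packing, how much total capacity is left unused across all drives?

drive 1: place d1 (10 GB), 6 GB left
drive 2: place d2 (11 GB), 5 GB left
drive 3: place d3 (9 GB), 7 GB left
drive 4: place d4 (10 GB), 6 GB left
drive 1: place d5 (3 GB), 3 GB left
drive 5: place d6 (10 GB), 6 GB left
drive 2: place d7 (4 GB), 1 GB left
drive 1: place d8 (2 GB), 1 GB left
drive 6: place d9 (11 GB), 5 GB left
6 drives × 16 GB = 96 GB; used 70 GB; unused 26 GB.

26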